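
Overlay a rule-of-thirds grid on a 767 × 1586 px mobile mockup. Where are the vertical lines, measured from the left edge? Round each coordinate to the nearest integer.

256 px and 511 px

767 / 3 = 255.67, so the vertical lines sit at one and two thirds of 767.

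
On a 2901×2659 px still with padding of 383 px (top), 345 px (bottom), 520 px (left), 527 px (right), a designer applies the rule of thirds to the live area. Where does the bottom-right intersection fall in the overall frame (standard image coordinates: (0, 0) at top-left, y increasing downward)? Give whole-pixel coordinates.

x = 1756 px, y = 1670 px

Content width = 2901 − 520 − 527 = 1854 px; content height = 2659 − 383 − 345 = 1931 px.
Bottom-right is two-thirds across and two-thirds down within the live area.
x = 520 + 2 × 1854/3 = 520 + 1236.00 ≈ 1756
y = 383 + 2 × 1931/3 = 383 + 1287.33 ≈ 1670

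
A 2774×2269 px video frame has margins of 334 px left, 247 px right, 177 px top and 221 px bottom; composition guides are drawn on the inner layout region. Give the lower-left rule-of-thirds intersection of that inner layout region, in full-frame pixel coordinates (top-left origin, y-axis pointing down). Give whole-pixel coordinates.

(1065, 1424)

Content width = 2774 − 334 − 247 = 2193 px; content height = 2269 − 177 − 221 = 1871 px.
Lower-left is one-third across and two-thirds down within the inner layout region.
x = 334 + 1 × 2193/3 = 334 + 731.00 ≈ 1065
y = 177 + 2 × 1871/3 = 177 + 1247.33 ≈ 1424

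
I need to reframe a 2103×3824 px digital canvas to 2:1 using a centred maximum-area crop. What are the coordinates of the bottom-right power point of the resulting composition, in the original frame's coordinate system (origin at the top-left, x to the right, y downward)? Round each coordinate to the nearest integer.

x = 1402 px, y = 2087 px

2103/3824 < 2/1, so the 2:1 crop keeps the full width 2103 and trims height to 2103 × 1/2 = 1051.50 px.
Top offset = (3824 − 1051.50)/2 = 1386.25 px; left offset = 0.
Bottom-right is two-thirds across and two-thirds down within the crop:
x = 0.00 + 2 × 2103.00/3 ≈ 1402; y = 1386.25 + 2 × 1051.50/3 ≈ 2087.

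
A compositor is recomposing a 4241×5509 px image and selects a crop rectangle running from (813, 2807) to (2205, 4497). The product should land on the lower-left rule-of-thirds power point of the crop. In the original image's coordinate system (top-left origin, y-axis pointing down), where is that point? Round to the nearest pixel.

(1277, 3934)

Crop width = 2205 − 813 = 1392 px; one third is 464.00 px.
Crop height = 4497 − 2807 = 1690 px; one third is 563.33 px.
The lower-left point is one-third across and two-thirds down within the crop:
x = 813 + 1 × 464.00 ≈ 1277; y = 2807 + 2 × 563.33 ≈ 3934.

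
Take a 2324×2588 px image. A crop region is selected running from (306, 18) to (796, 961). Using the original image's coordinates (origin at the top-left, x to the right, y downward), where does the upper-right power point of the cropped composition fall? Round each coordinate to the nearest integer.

x = 633 px, y = 332 px

Crop width = 796 − 306 = 490 px; one third is 163.33 px.
Crop height = 961 − 18 = 943 px; one third is 314.33 px.
The upper-right point is two-thirds across and one-third down within the crop:
x = 306 + 2 × 163.33 ≈ 633; y = 18 + 1 × 314.33 ≈ 332.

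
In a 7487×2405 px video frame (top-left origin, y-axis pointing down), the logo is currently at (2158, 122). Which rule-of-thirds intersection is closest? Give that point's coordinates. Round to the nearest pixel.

x = 2496 px, y = 802 px

Third lines: x ∈ {2496, 4991}, y ∈ {802, 1603}.
2158 is closer to x = 2496; 122 is closer to y = 802.
So the nearest intersection is the upper-left power point.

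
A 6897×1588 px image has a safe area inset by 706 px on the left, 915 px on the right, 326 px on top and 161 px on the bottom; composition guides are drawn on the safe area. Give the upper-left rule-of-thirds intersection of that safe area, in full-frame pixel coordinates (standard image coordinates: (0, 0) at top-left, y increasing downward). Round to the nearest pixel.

x = 2465 px, y = 693 px

Content width = 6897 − 706 − 915 = 5276 px; content height = 1588 − 326 − 161 = 1101 px.
Upper-left is one-third across and one-third down within the safe area.
x = 706 + 1 × 5276/3 = 706 + 1758.67 ≈ 2465
y = 326 + 1 × 1101/3 = 326 + 367.00 ≈ 693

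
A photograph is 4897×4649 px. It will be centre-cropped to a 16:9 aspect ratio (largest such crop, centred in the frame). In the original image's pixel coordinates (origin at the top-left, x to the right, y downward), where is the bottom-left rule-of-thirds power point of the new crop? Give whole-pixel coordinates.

(1632, 2784)

4897/4649 < 16/9, so the 16:9 crop keeps the full width 4897 and trims height to 4897 × 9/16 = 2754.56 px.
Top offset = (4649 − 2754.56)/2 = 947.22 px; left offset = 0.
Bottom-left is one-third across and two-thirds down within the crop:
x = 0.00 + 1 × 4897.00/3 ≈ 1632; y = 947.22 + 2 × 2754.56/3 ≈ 2784.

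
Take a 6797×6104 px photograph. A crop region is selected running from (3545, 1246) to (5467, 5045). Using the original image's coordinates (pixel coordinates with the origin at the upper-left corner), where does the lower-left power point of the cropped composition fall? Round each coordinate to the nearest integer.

(4186, 3779)

Crop width = 5467 − 3545 = 1922 px; one third is 640.67 px.
Crop height = 5045 − 1246 = 3799 px; one third is 1266.33 px.
The lower-left point is one-third across and two-thirds down within the crop:
x = 3545 + 1 × 640.67 ≈ 4186; y = 1246 + 2 × 1266.33 ≈ 3779.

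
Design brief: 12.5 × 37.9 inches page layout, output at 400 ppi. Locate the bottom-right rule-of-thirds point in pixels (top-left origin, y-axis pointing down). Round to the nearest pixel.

In pixels the canvas is 12.5 × 400 = 5000 wide and 37.9 × 400 = 15160 tall.
The bottom-right point is two-thirds across and two-thirds down:
x = 2 × 5000/3 ≈ 3333; y = 2 × 15160/3 ≈ 10107.

x = 3333 px, y = 10107 px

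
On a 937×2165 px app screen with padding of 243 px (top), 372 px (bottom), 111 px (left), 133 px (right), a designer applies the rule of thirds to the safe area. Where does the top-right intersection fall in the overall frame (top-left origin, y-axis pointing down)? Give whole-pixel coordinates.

(573, 760)

Content width = 937 − 111 − 133 = 693 px; content height = 2165 − 243 − 372 = 1550 px.
Top-right is two-thirds across and one-third down within the safe area.
x = 111 + 2 × 693/3 = 111 + 462.00 ≈ 573
y = 243 + 1 × 1550/3 = 243 + 516.67 ≈ 760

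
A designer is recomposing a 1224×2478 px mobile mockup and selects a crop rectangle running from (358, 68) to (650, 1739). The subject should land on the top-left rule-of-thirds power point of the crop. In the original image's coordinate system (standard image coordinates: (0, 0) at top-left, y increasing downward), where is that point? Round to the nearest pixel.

Crop width = 650 − 358 = 292 px; one third is 97.33 px.
Crop height = 1739 − 68 = 1671 px; one third is 557.00 px.
The top-left point is one-third across and one-third down within the crop:
x = 358 + 1 × 97.33 ≈ 455; y = 68 + 1 × 557.00 ≈ 625.

(455, 625)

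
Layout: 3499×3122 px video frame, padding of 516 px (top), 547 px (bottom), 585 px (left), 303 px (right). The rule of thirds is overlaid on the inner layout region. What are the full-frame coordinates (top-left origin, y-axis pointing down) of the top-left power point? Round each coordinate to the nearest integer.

(1455, 1202)

Content width = 3499 − 585 − 303 = 2611 px; content height = 3122 − 516 − 547 = 2059 px.
Top-left is one-third across and one-third down within the inner layout region.
x = 585 + 1 × 2611/3 = 585 + 870.33 ≈ 1455
y = 516 + 1 × 2059/3 = 516 + 686.33 ≈ 1202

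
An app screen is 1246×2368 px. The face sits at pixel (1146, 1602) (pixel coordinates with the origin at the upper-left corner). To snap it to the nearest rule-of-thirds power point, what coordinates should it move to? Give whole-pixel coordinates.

(831, 1579)

Third lines: x ∈ {415, 831}, y ∈ {789, 1579}.
1146 is closer to x = 831; 1602 is closer to y = 1579.
So the nearest intersection is the lower-right power point.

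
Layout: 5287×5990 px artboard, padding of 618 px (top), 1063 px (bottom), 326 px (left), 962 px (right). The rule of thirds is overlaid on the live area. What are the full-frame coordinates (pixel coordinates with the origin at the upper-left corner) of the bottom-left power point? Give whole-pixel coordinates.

Content width = 5287 − 326 − 962 = 3999 px; content height = 5990 − 618 − 1063 = 4309 px.
Bottom-left is one-third across and two-thirds down within the live area.
x = 326 + 1 × 3999/3 = 326 + 1333.00 ≈ 1659
y = 618 + 2 × 4309/3 = 618 + 2872.67 ≈ 3491

(1659, 3491)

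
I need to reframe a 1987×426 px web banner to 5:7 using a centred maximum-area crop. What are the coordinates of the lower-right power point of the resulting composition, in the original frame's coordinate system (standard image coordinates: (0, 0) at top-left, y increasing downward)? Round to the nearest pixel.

(1044, 284)

1987/426 > 5/7, so the 5:7 crop keeps the full height 426 and trims width to 426 × 5/7 = 304.29 px.
Left offset = (1987 − 304.29)/2 = 841.36 px; top offset = 0.
Lower-right is two-thirds across and two-thirds down within the crop:
x = 841.36 + 2 × 304.29/3 ≈ 1044; y = 0.00 + 2 × 426.00/3 ≈ 284.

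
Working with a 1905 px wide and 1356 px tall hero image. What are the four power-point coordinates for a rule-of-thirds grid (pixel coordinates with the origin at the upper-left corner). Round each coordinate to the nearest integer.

(635, 452), (1270, 452), (635, 904), (1270, 904)

One third of 1905 is 635; one third of 1356 is 452.
Vertical third lines at x = 635 and x = 1270; horizontal third lines at y = 452 and y = 904.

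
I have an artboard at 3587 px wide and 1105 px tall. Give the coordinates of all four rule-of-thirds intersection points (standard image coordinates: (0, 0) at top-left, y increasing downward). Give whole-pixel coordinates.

(1196, 368), (2391, 368), (1196, 737), (2391, 737)

One third of 3587 is 1195.67; one third of 1105 is 368.33.
Vertical third lines at x = 1196 and x = 2391; horizontal third lines at y = 368 and y = 737.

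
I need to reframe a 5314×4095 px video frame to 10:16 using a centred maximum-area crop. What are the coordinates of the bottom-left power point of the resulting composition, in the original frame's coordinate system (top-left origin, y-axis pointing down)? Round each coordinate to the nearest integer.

5314/4095 > 10/16, so the 10:16 crop keeps the full height 4095 and trims width to 4095 × 10/16 = 2559.38 px.
Left offset = (5314 − 2559.38)/2 = 1377.31 px; top offset = 0.
Bottom-left is one-third across and two-thirds down within the crop:
x = 1377.31 + 1 × 2559.38/3 ≈ 2230; y = 0.00 + 2 × 4095.00/3 ≈ 2730.

x = 2230 px, y = 2730 px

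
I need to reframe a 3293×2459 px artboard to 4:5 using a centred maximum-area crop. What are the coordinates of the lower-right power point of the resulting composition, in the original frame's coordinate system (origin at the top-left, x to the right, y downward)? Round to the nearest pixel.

3293/2459 > 4/5, so the 4:5 crop keeps the full height 2459 and trims width to 2459 × 4/5 = 1967.20 px.
Left offset = (3293 − 1967.20)/2 = 662.90 px; top offset = 0.
Lower-right is two-thirds across and two-thirds down within the crop:
x = 662.90 + 2 × 1967.20/3 ≈ 1974; y = 0.00 + 2 × 2459.00/3 ≈ 1639.

(1974, 1639)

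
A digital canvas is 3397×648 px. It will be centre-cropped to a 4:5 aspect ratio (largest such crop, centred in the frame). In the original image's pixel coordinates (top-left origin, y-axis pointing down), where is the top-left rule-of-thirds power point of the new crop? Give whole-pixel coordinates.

(1612, 216)

3397/648 > 4/5, so the 4:5 crop keeps the full height 648 and trims width to 648 × 4/5 = 518.40 px.
Left offset = (3397 − 518.40)/2 = 1439.30 px; top offset = 0.
Top-left is one-third across and one-third down within the crop:
x = 1439.30 + 1 × 518.40/3 ≈ 1612; y = 0.00 + 1 × 648.00/3 ≈ 216.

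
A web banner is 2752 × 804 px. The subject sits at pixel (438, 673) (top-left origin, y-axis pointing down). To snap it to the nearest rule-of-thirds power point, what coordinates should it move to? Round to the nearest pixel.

Third lines: x ∈ {917, 1835}, y ∈ {268, 536}.
438 is closer to x = 917; 673 is closer to y = 536.
So the nearest intersection is the lower-left power point.

x = 917 px, y = 536 px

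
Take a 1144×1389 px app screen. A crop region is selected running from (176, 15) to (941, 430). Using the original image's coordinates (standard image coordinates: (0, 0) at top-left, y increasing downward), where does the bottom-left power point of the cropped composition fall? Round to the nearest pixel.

x = 431 px, y = 292 px

Crop width = 941 − 176 = 765 px; one third is 255.00 px.
Crop height = 430 − 15 = 415 px; one third is 138.33 px.
The bottom-left point is one-third across and two-thirds down within the crop:
x = 176 + 1 × 255.00 ≈ 431; y = 15 + 2 × 138.33 ≈ 292.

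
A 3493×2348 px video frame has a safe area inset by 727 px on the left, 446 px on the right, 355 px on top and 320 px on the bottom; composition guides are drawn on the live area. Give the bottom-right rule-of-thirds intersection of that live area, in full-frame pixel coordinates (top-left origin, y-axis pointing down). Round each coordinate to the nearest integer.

Content width = 3493 − 727 − 446 = 2320 px; content height = 2348 − 355 − 320 = 1673 px.
Bottom-right is two-thirds across and two-thirds down within the live area.
x = 727 + 2 × 2320/3 = 727 + 1546.67 ≈ 2274
y = 355 + 2 × 1673/3 = 355 + 1115.33 ≈ 1470

x = 2274 px, y = 1470 px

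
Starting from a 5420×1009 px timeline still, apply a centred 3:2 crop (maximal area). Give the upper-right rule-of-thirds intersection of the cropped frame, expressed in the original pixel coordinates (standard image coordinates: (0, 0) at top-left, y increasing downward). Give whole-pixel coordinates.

5420/1009 > 3/2, so the 3:2 crop keeps the full height 1009 and trims width to 1009 × 3/2 = 1513.50 px.
Left offset = (5420 − 1513.50)/2 = 1953.25 px; top offset = 0.
Upper-right is two-thirds across and one-third down within the crop:
x = 1953.25 + 2 × 1513.50/3 ≈ 2962; y = 0.00 + 1 × 1009.00/3 ≈ 336.

(2962, 336)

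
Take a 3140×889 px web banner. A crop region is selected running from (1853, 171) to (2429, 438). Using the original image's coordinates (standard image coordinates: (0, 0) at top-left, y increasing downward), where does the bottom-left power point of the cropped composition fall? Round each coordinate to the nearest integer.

(2045, 349)

Crop width = 2429 − 1853 = 576 px; one third is 192.00 px.
Crop height = 438 − 171 = 267 px; one third is 89.00 px.
The bottom-left point is one-third across and two-thirds down within the crop:
x = 1853 + 1 × 192.00 ≈ 2045; y = 171 + 2 × 89.00 ≈ 349.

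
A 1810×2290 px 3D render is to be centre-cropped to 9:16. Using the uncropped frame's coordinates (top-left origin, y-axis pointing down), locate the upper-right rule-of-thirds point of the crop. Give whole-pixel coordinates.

(1120, 763)

1810/2290 > 9/16, so the 9:16 crop keeps the full height 2290 and trims width to 2290 × 9/16 = 1288.12 px.
Left offset = (1810 − 1288.12)/2 = 260.94 px; top offset = 0.
Upper-right is two-thirds across and one-third down within the crop:
x = 260.94 + 2 × 1288.12/3 ≈ 1120; y = 0.00 + 1 × 2290.00/3 ≈ 763.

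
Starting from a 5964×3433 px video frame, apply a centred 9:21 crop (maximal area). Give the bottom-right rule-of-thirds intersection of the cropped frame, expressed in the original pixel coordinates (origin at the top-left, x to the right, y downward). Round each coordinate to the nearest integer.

(3227, 2289)

5964/3433 > 9/21, so the 9:21 crop keeps the full height 3433 and trims width to 3433 × 9/21 = 1471.29 px.
Left offset = (5964 − 1471.29)/2 = 2246.36 px; top offset = 0.
Bottom-right is two-thirds across and two-thirds down within the crop:
x = 2246.36 + 2 × 1471.29/3 ≈ 3227; y = 0.00 + 2 × 3433.00/3 ≈ 2289.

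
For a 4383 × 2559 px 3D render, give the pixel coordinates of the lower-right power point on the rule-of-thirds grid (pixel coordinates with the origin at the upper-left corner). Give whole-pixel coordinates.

(2922, 1706)

The lower-right point sits two-thirds of the way across and two-thirds of the way down.
x = 2 × 4383/3 ≈ 2922; y = 2 × 2559/3 ≈ 1706.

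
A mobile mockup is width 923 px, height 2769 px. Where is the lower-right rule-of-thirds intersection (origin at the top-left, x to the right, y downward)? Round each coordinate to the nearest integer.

(615, 1846)

The lower-right point sits two-thirds of the way across and two-thirds of the way down.
x = 2 × 923/3 ≈ 615; y = 2 × 2769/3 ≈ 1846.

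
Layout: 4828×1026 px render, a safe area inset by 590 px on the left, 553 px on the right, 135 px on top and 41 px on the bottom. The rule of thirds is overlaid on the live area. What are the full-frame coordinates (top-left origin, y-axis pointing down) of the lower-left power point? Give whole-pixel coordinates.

Content width = 4828 − 590 − 553 = 3685 px; content height = 1026 − 135 − 41 = 850 px.
Lower-left is one-third across and two-thirds down within the live area.
x = 590 + 1 × 3685/3 = 590 + 1228.33 ≈ 1818
y = 135 + 2 × 850/3 = 135 + 566.67 ≈ 702

x = 1818 px, y = 702 px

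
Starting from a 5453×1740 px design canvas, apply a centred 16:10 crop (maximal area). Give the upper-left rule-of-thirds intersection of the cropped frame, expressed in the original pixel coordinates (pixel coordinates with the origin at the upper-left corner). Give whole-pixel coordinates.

(2263, 580)

5453/1740 > 16/10, so the 16:10 crop keeps the full height 1740 and trims width to 1740 × 16/10 = 2784.00 px.
Left offset = (5453 − 2784.00)/2 = 1334.50 px; top offset = 0.
Upper-left is one-third across and one-third down within the crop:
x = 1334.50 + 1 × 2784.00/3 ≈ 2263; y = 0.00 + 1 × 1740.00/3 ≈ 580.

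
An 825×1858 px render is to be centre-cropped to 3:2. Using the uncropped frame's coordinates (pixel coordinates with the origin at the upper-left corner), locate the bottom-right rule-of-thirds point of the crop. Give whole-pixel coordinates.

(550, 1021)

825/1858 < 3/2, so the 3:2 crop keeps the full width 825 and trims height to 825 × 2/3 = 550.00 px.
Top offset = (1858 − 550.00)/2 = 654.00 px; left offset = 0.
Bottom-right is two-thirds across and two-thirds down within the crop:
x = 0.00 + 2 × 825.00/3 ≈ 550; y = 654.00 + 2 × 550.00/3 ≈ 1021.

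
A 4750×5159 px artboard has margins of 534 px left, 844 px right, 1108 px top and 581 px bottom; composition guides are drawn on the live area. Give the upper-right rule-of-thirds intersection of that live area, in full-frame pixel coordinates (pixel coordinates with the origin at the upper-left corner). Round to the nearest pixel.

x = 2782 px, y = 2265 px

Content width = 4750 − 534 − 844 = 3372 px; content height = 5159 − 1108 − 581 = 3470 px.
Upper-right is two-thirds across and one-third down within the live area.
x = 534 + 2 × 3372/3 = 534 + 2248.00 ≈ 2782
y = 1108 + 1 × 3470/3 = 1108 + 1156.67 ≈ 2265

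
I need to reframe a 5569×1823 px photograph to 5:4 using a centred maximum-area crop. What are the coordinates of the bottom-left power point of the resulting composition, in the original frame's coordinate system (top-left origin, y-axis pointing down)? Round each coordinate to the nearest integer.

(2405, 1215)

5569/1823 > 5/4, so the 5:4 crop keeps the full height 1823 and trims width to 1823 × 5/4 = 2278.75 px.
Left offset = (5569 − 2278.75)/2 = 1645.12 px; top offset = 0.
Bottom-left is one-third across and two-thirds down within the crop:
x = 1645.12 + 1 × 2278.75/3 ≈ 2405; y = 0.00 + 2 × 1823.00/3 ≈ 1215.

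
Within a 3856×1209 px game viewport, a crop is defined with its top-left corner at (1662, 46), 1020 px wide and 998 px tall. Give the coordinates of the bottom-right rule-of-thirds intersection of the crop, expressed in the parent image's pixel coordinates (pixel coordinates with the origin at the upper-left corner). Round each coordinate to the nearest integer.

(2342, 711)

One third of the crop width 1020 is 340.00 px.
One third of the crop height 998 is 332.67 px.
The bottom-right point is two-thirds across and two-thirds down within the crop:
x = 1662 + 2 × 340.00 ≈ 2342; y = 46 + 2 × 332.67 ≈ 711.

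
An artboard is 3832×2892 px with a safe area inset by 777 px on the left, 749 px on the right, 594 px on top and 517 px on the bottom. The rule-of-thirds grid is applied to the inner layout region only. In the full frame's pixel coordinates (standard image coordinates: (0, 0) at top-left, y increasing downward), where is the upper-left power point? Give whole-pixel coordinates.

Content width = 3832 − 777 − 749 = 2306 px; content height = 2892 − 594 − 517 = 1781 px.
Upper-left is one-third across and one-third down within the inner layout region.
x = 777 + 1 × 2306/3 = 777 + 768.67 ≈ 1546
y = 594 + 1 × 1781/3 = 594 + 593.67 ≈ 1188

x = 1546 px, y = 1188 px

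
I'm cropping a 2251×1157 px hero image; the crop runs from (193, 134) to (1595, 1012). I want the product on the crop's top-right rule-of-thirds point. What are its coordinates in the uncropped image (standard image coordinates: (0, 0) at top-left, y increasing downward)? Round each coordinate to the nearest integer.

Crop width = 1595 − 193 = 1402 px; one third is 467.33 px.
Crop height = 1012 − 134 = 878 px; one third is 292.67 px.
The top-right point is two-thirds across and one-third down within the crop:
x = 193 + 2 × 467.33 ≈ 1128; y = 134 + 1 × 292.67 ≈ 427.

x = 1128 px, y = 427 px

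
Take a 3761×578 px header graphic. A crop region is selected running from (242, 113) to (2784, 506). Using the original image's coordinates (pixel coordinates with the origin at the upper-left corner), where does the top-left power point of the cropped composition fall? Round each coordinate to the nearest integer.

x = 1089 px, y = 244 px

Crop width = 2784 − 242 = 2542 px; one third is 847.33 px.
Crop height = 506 − 113 = 393 px; one third is 131.00 px.
The top-left point is one-third across and one-third down within the crop:
x = 242 + 1 × 847.33 ≈ 1089; y = 113 + 1 × 131.00 ≈ 244.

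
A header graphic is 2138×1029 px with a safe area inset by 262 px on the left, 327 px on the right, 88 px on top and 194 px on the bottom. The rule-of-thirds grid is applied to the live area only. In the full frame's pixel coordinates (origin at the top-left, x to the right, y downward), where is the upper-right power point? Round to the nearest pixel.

(1295, 337)

Content width = 2138 − 262 − 327 = 1549 px; content height = 1029 − 88 − 194 = 747 px.
Upper-right is two-thirds across and one-third down within the live area.
x = 262 + 2 × 1549/3 = 262 + 1032.67 ≈ 1295
y = 88 + 1 × 747/3 = 88 + 249.00 ≈ 337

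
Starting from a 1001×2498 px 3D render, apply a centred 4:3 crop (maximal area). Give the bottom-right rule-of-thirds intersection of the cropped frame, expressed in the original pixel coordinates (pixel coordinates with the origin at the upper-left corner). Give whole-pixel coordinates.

1001/2498 < 4/3, so the 4:3 crop keeps the full width 1001 and trims height to 1001 × 3/4 = 750.75 px.
Top offset = (2498 − 750.75)/2 = 873.62 px; left offset = 0.
Bottom-right is two-thirds across and two-thirds down within the crop:
x = 0.00 + 2 × 1001.00/3 ≈ 667; y = 873.62 + 2 × 750.75/3 ≈ 1374.

x = 667 px, y = 1374 px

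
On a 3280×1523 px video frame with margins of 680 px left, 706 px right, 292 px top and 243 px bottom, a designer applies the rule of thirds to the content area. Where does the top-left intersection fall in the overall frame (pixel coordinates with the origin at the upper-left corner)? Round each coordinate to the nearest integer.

Content width = 3280 − 680 − 706 = 1894 px; content height = 1523 − 292 − 243 = 988 px.
Top-left is one-third across and one-third down within the content area.
x = 680 + 1 × 1894/3 = 680 + 631.33 ≈ 1311
y = 292 + 1 × 988/3 = 292 + 329.33 ≈ 621

(1311, 621)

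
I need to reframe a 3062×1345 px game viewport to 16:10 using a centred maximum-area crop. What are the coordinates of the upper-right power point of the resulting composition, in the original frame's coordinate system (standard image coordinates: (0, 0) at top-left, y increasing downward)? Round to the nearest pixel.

3062/1345 > 16/10, so the 16:10 crop keeps the full height 1345 and trims width to 1345 × 16/10 = 2152.00 px.
Left offset = (3062 − 2152.00)/2 = 455.00 px; top offset = 0.
Upper-right is two-thirds across and one-third down within the crop:
x = 455.00 + 2 × 2152.00/3 ≈ 1890; y = 0.00 + 1 × 1345.00/3 ≈ 448.

x = 1890 px, y = 448 px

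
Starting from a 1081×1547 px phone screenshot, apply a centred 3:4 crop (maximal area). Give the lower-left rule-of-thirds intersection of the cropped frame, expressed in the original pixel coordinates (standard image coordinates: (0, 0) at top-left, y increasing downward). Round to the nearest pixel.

x = 360 px, y = 1014 px

1081/1547 < 3/4, so the 3:4 crop keeps the full width 1081 and trims height to 1081 × 4/3 = 1441.33 px.
Top offset = (1547 − 1441.33)/2 = 52.83 px; left offset = 0.
Lower-left is one-third across and two-thirds down within the crop:
x = 0.00 + 1 × 1081.00/3 ≈ 360; y = 52.83 + 2 × 1441.33/3 ≈ 1014.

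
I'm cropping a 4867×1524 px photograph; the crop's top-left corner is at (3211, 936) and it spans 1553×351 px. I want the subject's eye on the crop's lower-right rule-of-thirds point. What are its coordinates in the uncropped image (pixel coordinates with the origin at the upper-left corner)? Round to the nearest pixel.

x = 4246 px, y = 1170 px

One third of the crop width 1553 is 517.67 px.
One third of the crop height 351 is 117.00 px.
The lower-right point is two-thirds across and two-thirds down within the crop:
x = 3211 + 2 × 517.67 ≈ 4246; y = 936 + 2 × 117.00 ≈ 1170.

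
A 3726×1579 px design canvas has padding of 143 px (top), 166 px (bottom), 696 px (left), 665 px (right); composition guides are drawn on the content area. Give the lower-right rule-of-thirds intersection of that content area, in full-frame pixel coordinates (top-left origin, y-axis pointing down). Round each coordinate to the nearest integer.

x = 2273 px, y = 990 px

Content width = 3726 − 696 − 665 = 2365 px; content height = 1579 − 143 − 166 = 1270 px.
Lower-right is two-thirds across and two-thirds down within the content area.
x = 696 + 2 × 2365/3 = 696 + 1576.67 ≈ 2273
y = 143 + 2 × 1270/3 = 143 + 846.67 ≈ 990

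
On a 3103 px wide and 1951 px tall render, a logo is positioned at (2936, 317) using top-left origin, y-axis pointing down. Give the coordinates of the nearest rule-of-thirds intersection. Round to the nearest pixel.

Third lines: x ∈ {1034, 2069}, y ∈ {650, 1301}.
2936 is closer to x = 2069; 317 is closer to y = 650.
So the nearest intersection is the upper-right power point.

(2069, 650)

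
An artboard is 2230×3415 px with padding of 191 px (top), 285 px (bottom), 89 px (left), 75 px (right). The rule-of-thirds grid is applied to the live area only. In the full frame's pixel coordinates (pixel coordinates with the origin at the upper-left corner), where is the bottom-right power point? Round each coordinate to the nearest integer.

x = 1466 px, y = 2150 px

Content width = 2230 − 89 − 75 = 2066 px; content height = 3415 − 191 − 285 = 2939 px.
Bottom-right is two-thirds across and two-thirds down within the live area.
x = 89 + 2 × 2066/3 = 89 + 1377.33 ≈ 1466
y = 191 + 2 × 2939/3 = 191 + 1959.33 ≈ 2150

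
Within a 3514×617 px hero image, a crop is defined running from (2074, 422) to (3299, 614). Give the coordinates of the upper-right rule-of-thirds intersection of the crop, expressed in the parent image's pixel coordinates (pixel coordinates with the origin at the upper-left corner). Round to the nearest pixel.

Crop width = 3299 − 2074 = 1225 px; one third is 408.33 px.
Crop height = 614 − 422 = 192 px; one third is 64.00 px.
The upper-right point is two-thirds across and one-third down within the crop:
x = 2074 + 2 × 408.33 ≈ 2891; y = 422 + 1 × 64.00 ≈ 486.

x = 2891 px, y = 486 px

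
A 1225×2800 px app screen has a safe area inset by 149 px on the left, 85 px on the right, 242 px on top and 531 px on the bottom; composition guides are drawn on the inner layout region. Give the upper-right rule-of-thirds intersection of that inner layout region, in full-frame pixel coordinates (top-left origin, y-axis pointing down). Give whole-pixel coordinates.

x = 810 px, y = 918 px

Content width = 1225 − 149 − 85 = 991 px; content height = 2800 − 242 − 531 = 2027 px.
Upper-right is two-thirds across and one-third down within the inner layout region.
x = 149 + 2 × 991/3 = 149 + 660.67 ≈ 810
y = 242 + 1 × 2027/3 = 242 + 675.67 ≈ 918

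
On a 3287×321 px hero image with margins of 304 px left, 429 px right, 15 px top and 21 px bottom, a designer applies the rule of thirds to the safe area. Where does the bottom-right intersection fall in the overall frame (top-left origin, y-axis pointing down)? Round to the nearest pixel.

(2007, 205)

Content width = 3287 − 304 − 429 = 2554 px; content height = 321 − 15 − 21 = 285 px.
Bottom-right is two-thirds across and two-thirds down within the safe area.
x = 304 + 2 × 2554/3 = 304 + 1702.67 ≈ 2007
y = 15 + 2 × 285/3 = 15 + 190.00 ≈ 205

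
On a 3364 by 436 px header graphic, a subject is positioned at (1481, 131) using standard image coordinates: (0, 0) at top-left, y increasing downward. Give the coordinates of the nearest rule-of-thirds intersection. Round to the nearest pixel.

x = 1121 px, y = 145 px

Third lines: x ∈ {1121, 2243}, y ∈ {145, 291}.
1481 is closer to x = 1121; 131 is closer to y = 145.
So the nearest intersection is the upper-left power point.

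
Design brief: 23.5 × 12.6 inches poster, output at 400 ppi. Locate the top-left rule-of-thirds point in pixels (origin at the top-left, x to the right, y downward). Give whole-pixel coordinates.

In pixels the canvas is 23.5 × 400 = 9400 wide and 12.6 × 400 = 5040 tall.
The top-left point is one-third across and one-third down:
x = 1 × 9400/3 ≈ 3133; y = 1 × 5040/3 ≈ 1680.

(3133, 1680)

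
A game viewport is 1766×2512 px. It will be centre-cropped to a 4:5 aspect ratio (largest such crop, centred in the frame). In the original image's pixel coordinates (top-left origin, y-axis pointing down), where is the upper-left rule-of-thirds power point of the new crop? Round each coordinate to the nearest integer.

1766/2512 < 4/5, so the 4:5 crop keeps the full width 1766 and trims height to 1766 × 5/4 = 2207.50 px.
Top offset = (2512 − 2207.50)/2 = 152.25 px; left offset = 0.
Upper-left is one-third across and one-third down within the crop:
x = 0.00 + 1 × 1766.00/3 ≈ 589; y = 152.25 + 1 × 2207.50/3 ≈ 888.

x = 589 px, y = 888 px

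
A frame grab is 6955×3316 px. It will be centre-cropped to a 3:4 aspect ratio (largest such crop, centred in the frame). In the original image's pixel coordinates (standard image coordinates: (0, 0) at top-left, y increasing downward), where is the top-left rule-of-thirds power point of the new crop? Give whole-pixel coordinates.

6955/3316 > 3/4, so the 3:4 crop keeps the full height 3316 and trims width to 3316 × 3/4 = 2487.00 px.
Left offset = (6955 − 2487.00)/2 = 2234.00 px; top offset = 0.
Top-left is one-third across and one-third down within the crop:
x = 2234.00 + 1 × 2487.00/3 ≈ 3063; y = 0.00 + 1 × 3316.00/3 ≈ 1105.

x = 3063 px, y = 1105 px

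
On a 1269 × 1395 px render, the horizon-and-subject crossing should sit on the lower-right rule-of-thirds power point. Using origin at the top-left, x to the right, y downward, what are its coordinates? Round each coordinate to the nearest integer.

The lower-right point sits two-thirds of the way across and two-thirds of the way down.
x = 2 × 1269/3 ≈ 846; y = 2 × 1395/3 ≈ 930.

x = 846 px, y = 930 px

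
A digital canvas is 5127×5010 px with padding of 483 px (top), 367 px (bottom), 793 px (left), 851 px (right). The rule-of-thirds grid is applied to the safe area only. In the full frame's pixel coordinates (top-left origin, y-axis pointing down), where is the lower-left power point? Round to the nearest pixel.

Content width = 5127 − 793 − 851 = 3483 px; content height = 5010 − 483 − 367 = 4160 px.
Lower-left is one-third across and two-thirds down within the safe area.
x = 793 + 1 × 3483/3 = 793 + 1161.00 ≈ 1954
y = 483 + 2 × 4160/3 = 483 + 2773.33 ≈ 3256

(1954, 3256)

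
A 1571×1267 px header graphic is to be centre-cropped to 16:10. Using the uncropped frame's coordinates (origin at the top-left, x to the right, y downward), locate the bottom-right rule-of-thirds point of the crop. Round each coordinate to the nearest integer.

x = 1047 px, y = 797 px

1571/1267 < 16/10, so the 16:10 crop keeps the full width 1571 and trims height to 1571 × 10/16 = 981.88 px.
Top offset = (1267 − 981.88)/2 = 142.56 px; left offset = 0.
Bottom-right is two-thirds across and two-thirds down within the crop:
x = 0.00 + 2 × 1571.00/3 ≈ 1047; y = 142.56 + 2 × 981.88/3 ≈ 797.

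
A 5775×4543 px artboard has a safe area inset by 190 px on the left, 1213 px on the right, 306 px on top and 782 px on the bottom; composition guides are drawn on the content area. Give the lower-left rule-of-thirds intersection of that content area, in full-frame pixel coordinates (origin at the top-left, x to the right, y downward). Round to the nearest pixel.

Content width = 5775 − 190 − 1213 = 4372 px; content height = 4543 − 306 − 782 = 3455 px.
Lower-left is one-third across and two-thirds down within the content area.
x = 190 + 1 × 4372/3 = 190 + 1457.33 ≈ 1647
y = 306 + 2 × 3455/3 = 306 + 2303.33 ≈ 2609

(1647, 2609)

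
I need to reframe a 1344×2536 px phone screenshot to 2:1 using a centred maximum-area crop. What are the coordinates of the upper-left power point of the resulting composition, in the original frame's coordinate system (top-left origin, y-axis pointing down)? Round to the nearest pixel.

x = 448 px, y = 1156 px

1344/2536 < 2/1, so the 2:1 crop keeps the full width 1344 and trims height to 1344 × 1/2 = 672.00 px.
Top offset = (2536 − 672.00)/2 = 932.00 px; left offset = 0.
Upper-left is one-third across and one-third down within the crop:
x = 0.00 + 1 × 1344.00/3 ≈ 448; y = 932.00 + 1 × 672.00/3 ≈ 1156.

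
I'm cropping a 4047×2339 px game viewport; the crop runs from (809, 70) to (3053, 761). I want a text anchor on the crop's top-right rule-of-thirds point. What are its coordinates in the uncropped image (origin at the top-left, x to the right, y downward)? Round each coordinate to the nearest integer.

Crop width = 3053 − 809 = 2244 px; one third is 748.00 px.
Crop height = 761 − 70 = 691 px; one third is 230.33 px.
The top-right point is two-thirds across and one-third down within the crop:
x = 809 + 2 × 748.00 ≈ 2305; y = 70 + 1 × 230.33 ≈ 300.

x = 2305 px, y = 300 px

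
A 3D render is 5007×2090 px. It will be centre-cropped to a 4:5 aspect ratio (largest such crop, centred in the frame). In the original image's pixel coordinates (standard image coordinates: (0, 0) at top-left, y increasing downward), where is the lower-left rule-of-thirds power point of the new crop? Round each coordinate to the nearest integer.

x = 2225 px, y = 1393 px

5007/2090 > 4/5, so the 4:5 crop keeps the full height 2090 and trims width to 2090 × 4/5 = 1672.00 px.
Left offset = (5007 − 1672.00)/2 = 1667.50 px; top offset = 0.
Lower-left is one-third across and two-thirds down within the crop:
x = 1667.50 + 1 × 1672.00/3 ≈ 2225; y = 0.00 + 2 × 2090.00/3 ≈ 1393.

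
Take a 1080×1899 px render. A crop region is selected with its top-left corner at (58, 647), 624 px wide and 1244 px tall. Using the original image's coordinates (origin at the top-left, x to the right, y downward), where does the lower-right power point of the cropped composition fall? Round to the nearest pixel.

One third of the crop width 624 is 208.00 px.
One third of the crop height 1244 is 414.67 px.
The lower-right point is two-thirds across and two-thirds down within the crop:
x = 58 + 2 × 208.00 ≈ 474; y = 647 + 2 × 414.67 ≈ 1476.

x = 474 px, y = 1476 px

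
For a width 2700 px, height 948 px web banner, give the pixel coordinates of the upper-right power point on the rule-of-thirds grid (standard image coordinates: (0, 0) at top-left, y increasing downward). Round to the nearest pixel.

The upper-right point sits two-thirds of the way across and one-third of the way down.
x = 2 × 2700/3 ≈ 1800; y = 1 × 948/3 ≈ 316.

x = 1800 px, y = 316 px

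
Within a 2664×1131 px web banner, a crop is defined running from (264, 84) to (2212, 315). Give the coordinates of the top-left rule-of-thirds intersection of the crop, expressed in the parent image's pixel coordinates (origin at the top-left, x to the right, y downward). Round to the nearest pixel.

Crop width = 2212 − 264 = 1948 px; one third is 649.33 px.
Crop height = 315 − 84 = 231 px; one third is 77.00 px.
The top-left point is one-third across and one-third down within the crop:
x = 264 + 1 × 649.33 ≈ 913; y = 84 + 1 × 77.00 ≈ 161.

x = 913 px, y = 161 px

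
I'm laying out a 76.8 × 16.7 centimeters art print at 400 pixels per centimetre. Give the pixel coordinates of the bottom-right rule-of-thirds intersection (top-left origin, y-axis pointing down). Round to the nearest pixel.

In pixels the canvas is 76.8 × 400 = 30720 wide and 16.7 × 400 = 6680 tall.
The bottom-right point is two-thirds across and two-thirds down:
x = 2 × 30720/3 ≈ 20480; y = 2 × 6680/3 ≈ 4453.

(20480, 4453)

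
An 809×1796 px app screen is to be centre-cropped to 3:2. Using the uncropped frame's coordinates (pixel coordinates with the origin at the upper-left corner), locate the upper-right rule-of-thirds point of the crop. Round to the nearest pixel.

(539, 808)

809/1796 < 3/2, so the 3:2 crop keeps the full width 809 and trims height to 809 × 2/3 = 539.33 px.
Top offset = (1796 − 539.33)/2 = 628.33 px; left offset = 0.
Upper-right is two-thirds across and one-third down within the crop:
x = 0.00 + 2 × 809.00/3 ≈ 539; y = 628.33 + 1 × 539.33/3 ≈ 808.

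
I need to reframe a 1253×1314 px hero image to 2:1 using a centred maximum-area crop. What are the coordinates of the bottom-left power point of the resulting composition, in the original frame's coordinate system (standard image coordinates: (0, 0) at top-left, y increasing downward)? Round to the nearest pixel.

x = 418 px, y = 761 px

1253/1314 < 2/1, so the 2:1 crop keeps the full width 1253 and trims height to 1253 × 1/2 = 626.50 px.
Top offset = (1314 − 626.50)/2 = 343.75 px; left offset = 0.
Bottom-left is one-third across and two-thirds down within the crop:
x = 0.00 + 1 × 1253.00/3 ≈ 418; y = 343.75 + 2 × 626.50/3 ≈ 761.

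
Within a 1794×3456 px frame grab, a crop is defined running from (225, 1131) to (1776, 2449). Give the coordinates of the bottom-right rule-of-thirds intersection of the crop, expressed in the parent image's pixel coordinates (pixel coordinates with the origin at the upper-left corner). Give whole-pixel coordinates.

Crop width = 1776 − 225 = 1551 px; one third is 517.00 px.
Crop height = 2449 − 1131 = 1318 px; one third is 439.33 px.
The bottom-right point is two-thirds across and two-thirds down within the crop:
x = 225 + 2 × 517.00 ≈ 1259; y = 1131 + 2 × 439.33 ≈ 2010.

(1259, 2010)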